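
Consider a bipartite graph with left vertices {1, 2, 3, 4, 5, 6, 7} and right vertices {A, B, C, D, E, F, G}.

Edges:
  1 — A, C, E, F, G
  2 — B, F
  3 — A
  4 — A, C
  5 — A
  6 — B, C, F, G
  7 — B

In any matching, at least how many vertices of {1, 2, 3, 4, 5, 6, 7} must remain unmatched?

1

For example, pair 1–E, 2–F, 3–A, 4–C, 6–G, 7–B.
The set {3, 5} has only 1 neighbour ({A}), so by Hall's theorem at most 6 of the 7 left vertices can be matched.
That matches 6 of the 7, leaving 1 unmatched; no matching can do better.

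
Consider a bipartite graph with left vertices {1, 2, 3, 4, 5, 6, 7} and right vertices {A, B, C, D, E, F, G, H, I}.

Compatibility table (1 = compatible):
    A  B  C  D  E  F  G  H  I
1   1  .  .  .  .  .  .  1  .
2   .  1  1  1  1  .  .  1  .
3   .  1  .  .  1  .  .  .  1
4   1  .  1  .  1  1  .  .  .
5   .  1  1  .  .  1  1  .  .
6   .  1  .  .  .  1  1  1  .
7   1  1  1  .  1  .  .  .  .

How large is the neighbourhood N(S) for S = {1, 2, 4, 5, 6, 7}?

The union of neighbours of {1, 2, 4, 5, 6, 7} is {A, B, C, D, E, F, G, H}, which has 8 elements.
Since |N(S)| = 8 ≥ |S| = 6, Hall's condition holds for this subset.

8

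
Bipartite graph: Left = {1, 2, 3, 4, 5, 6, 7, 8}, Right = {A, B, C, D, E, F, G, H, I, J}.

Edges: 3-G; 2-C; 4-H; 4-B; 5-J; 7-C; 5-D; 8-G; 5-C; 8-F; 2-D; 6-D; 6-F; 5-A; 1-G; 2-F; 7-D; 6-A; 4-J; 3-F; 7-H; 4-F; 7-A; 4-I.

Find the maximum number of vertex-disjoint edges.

For example, pair 1–G, 2–D, 3–F, 4–H, 5–J, 6–A, 7–C.
The set {1, 3, 8} has only 2 neighbours ({F, G}), so by Hall's theorem at most 7 of the 8 left vertices can be matched.

7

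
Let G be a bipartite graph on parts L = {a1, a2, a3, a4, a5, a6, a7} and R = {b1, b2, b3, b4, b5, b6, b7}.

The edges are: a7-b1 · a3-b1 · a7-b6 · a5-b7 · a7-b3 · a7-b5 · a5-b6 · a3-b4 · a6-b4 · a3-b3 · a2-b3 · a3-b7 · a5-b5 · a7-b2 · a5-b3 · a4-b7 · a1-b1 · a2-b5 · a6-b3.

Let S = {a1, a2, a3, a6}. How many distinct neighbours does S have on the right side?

5

The union of neighbours of {a1, a2, a3, a6} is {b1, b3, b4, b5, b7}, which has 5 elements.
Since |N(S)| = 5 ≥ |S| = 4, Hall's condition holds for this subset.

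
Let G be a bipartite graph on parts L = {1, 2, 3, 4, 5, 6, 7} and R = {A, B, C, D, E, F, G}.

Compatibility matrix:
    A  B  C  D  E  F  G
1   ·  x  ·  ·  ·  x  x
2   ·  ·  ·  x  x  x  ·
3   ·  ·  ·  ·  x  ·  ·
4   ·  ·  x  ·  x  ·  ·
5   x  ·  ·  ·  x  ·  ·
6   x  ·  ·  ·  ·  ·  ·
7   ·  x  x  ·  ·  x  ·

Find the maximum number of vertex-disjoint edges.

6

One maximum matching: 1→F, 2→D, 3→E, 4→C, 5→A, 7→B.
The set {3, 5, 6} has only 2 neighbours ({A, E}), so by Hall's theorem at most 6 of the 7 left vertices can be matched.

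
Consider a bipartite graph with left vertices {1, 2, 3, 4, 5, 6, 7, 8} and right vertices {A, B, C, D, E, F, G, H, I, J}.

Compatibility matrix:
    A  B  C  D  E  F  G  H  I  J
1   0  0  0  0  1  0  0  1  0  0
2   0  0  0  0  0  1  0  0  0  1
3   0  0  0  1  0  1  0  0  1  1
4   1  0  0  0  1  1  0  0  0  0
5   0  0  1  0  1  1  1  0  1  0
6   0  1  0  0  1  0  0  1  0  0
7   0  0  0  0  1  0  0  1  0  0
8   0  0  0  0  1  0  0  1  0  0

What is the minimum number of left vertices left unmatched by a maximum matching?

For example, pair 1–H, 2–J, 3–D, 4–F, 5–G, 6–B, 7–E.
The set {1, 7, 8} has only 2 neighbours ({E, H}), so by Hall's theorem at most 7 of the 8 left vertices can be matched.
That matches 7 of the 8, leaving 1 unmatched; no matching can do better.

1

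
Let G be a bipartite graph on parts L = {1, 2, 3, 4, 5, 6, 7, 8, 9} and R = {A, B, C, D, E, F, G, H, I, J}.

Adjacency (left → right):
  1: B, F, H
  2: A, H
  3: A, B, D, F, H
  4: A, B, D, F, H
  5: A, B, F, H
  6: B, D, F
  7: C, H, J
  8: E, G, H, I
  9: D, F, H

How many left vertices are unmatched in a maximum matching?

For example, pair 1–F, 2–H, 3–A, 4–D, 5–B, 7–J, 8–E.
The set {1, 2, 3, 4, 5, 6, 9} has only 5 neighbours ({A, B, D, F, H}), so by Hall's theorem at most 7 of the 9 left vertices can be matched.
That matches 7 of the 9, leaving 2 unmatched; no matching can do better.

2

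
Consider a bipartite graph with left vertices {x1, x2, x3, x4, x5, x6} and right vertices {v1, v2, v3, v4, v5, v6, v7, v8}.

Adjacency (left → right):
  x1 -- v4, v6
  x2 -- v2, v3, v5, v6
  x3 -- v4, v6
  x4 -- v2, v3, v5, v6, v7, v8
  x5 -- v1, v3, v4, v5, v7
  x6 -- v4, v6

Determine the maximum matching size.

A valid assignment of size 5: x1→v4, x2→v2, x3→v6, x4→v8, x5→v3.
The set {x1, x3, x6} has only 2 neighbours ({v4, v6}), so by Hall's theorem at most 5 of the 6 left vertices can be matched.

5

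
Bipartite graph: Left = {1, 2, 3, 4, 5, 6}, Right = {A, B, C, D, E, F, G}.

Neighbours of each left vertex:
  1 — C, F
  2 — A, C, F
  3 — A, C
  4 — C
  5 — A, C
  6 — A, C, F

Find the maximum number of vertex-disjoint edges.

One maximum matching: 1-F, 2-A, 3-C.
The set {1, 2, 3, 4, 5, 6} has only 3 neighbours ({A, C, F}), so by Hall's theorem at most 3 of the 6 left vertices can be matched.

3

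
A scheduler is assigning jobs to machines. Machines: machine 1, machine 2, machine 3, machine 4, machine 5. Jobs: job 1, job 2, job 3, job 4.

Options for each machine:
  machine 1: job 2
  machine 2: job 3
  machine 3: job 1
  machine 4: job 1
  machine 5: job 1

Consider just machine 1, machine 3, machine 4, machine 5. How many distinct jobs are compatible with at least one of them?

The union of neighbours of {machine 1, machine 3, machine 4, machine 5} is {job 1, job 2}, which has 2 elements.
Since |N(S)| = 2 < |S| = 4, Hall's condition fails for this subset.

2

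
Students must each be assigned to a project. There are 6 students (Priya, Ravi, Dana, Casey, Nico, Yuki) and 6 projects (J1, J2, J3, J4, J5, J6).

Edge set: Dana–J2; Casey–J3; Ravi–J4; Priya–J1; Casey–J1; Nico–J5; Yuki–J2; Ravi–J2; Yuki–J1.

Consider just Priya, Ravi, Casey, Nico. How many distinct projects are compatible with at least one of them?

The union of neighbours of {Priya, Ravi, Casey, Nico} is {J1, J2, J3, J4, J5}, which has 5 elements.
Since |N(S)| = 5 ≥ |S| = 4, Hall's condition holds for this subset.

5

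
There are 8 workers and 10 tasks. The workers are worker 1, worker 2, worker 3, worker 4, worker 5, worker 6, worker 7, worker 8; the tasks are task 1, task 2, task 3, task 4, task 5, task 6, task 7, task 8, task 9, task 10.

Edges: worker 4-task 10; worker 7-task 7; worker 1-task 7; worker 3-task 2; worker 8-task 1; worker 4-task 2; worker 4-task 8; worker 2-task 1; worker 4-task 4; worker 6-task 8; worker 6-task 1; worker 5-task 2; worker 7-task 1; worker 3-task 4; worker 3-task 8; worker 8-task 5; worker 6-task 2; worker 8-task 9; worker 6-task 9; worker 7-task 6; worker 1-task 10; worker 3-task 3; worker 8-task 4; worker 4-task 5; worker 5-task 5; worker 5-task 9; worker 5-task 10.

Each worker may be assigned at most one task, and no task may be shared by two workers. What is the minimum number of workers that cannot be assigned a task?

A valid assignment of size 8: worker 1–task 7, worker 2–task 1, worker 3–task 4, worker 4–task 10, worker 5–task 2, worker 6–task 8, worker 7–task 6, worker 8–task 5.
All 8 workers are matched, so no larger matching exists.
That matches 8 of the 8, leaving 0 unmatched; no matching can do better.

0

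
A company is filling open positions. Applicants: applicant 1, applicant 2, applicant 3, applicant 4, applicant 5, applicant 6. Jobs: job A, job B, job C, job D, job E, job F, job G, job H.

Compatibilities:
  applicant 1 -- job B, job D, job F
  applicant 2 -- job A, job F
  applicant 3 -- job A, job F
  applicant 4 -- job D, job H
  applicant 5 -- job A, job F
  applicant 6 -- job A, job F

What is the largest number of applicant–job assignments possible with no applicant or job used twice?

4

For example, pair applicant 1-job D, applicant 2-job F, applicant 3-job A, applicant 4-job H.
The set {applicant 2, applicant 3, applicant 5, applicant 6} has only 2 neighbours ({job A, job F}), so by Hall's theorem at most 4 of the 6 applicants can be matched.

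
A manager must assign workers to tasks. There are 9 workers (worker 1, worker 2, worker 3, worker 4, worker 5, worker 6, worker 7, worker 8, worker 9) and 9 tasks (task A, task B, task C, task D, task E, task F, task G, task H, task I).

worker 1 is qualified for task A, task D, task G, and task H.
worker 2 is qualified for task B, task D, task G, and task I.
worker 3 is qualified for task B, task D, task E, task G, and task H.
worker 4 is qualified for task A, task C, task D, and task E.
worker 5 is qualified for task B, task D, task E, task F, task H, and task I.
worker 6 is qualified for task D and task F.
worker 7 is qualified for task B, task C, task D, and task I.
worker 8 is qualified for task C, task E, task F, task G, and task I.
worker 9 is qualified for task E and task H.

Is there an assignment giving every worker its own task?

Yes

A valid assignment of size 9: worker 1→task A, worker 2→task B, worker 3→task G, worker 4→task D, worker 5→task H, worker 6→task F, worker 7→task C, worker 8→task I, worker 9→task E.
Every worker is matched, so this is a perfect matching.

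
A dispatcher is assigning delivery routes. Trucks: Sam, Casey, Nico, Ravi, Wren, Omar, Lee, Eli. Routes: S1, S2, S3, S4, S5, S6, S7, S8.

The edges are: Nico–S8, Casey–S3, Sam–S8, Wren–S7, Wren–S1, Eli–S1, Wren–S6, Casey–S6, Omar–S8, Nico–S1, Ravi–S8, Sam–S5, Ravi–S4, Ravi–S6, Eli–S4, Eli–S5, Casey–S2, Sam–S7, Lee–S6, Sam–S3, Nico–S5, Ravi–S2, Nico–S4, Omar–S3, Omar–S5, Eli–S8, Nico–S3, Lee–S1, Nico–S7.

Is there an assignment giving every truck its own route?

For example, pair Sam–S7, Casey–S2, Nico–S3, Ravi–S4, Wren–S6, Omar–S5, Lee–S1, Eli–S8.
Every truck is matched, so this is a perfect matching.

Yes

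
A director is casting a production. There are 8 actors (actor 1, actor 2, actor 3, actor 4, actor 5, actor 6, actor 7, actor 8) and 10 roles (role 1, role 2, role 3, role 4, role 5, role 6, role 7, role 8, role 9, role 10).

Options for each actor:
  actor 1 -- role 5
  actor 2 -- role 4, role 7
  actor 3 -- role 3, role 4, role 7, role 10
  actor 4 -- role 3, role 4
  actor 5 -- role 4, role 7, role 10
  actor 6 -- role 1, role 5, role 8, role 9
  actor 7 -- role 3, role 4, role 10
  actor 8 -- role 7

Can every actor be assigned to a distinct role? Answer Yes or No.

No

The set {actor 2, actor 3, actor 4, actor 5, actor 7, actor 8} has only 4 neighbours ({role 10, role 3, role 4, role 7}), so by Hall's theorem at most 6 of the 8 actors can be matched.
Hence no matching covers every actor.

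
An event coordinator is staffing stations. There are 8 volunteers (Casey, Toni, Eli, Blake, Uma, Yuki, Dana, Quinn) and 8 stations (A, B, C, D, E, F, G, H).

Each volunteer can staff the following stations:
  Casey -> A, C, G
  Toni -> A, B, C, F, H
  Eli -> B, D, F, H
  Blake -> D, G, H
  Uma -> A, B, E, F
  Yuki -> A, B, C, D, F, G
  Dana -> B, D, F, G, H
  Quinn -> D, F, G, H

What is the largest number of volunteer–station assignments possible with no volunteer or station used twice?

One maximum matching: Casey→C, Toni→H, Eli→B, Blake→D, Uma→E, Yuki→A, Dana→G, Quinn→F.
This saturates every volunteer, so 8 is the maximum.

8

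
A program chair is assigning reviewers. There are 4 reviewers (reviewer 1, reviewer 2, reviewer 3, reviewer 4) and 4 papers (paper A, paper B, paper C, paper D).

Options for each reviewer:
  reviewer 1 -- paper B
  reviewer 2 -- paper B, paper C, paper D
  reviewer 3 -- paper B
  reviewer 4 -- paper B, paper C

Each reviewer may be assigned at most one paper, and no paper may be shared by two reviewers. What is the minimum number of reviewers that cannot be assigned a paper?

One maximum matching: reviewer 1→paper B, reviewer 2→paper D, reviewer 4→paper C.
The set {reviewer 1, reviewer 3} has only 1 neighbour ({paper B}), so by Hall's theorem at most 3 of the 4 reviewers can be matched.
That matches 3 of the 4, leaving 1 unmatched; no matching can do better.

1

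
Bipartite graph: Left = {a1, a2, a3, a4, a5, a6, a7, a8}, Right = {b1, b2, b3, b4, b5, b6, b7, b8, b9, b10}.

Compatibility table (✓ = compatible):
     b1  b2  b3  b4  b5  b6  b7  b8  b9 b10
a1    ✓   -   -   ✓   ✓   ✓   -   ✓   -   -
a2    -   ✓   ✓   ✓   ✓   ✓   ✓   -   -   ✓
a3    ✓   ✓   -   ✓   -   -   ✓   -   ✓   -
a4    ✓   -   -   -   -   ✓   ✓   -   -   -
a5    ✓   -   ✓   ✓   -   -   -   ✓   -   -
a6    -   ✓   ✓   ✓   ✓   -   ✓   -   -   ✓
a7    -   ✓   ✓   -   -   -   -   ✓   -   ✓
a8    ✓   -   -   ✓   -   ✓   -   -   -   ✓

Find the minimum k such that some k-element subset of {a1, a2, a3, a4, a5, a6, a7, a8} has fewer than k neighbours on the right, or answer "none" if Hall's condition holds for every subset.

none

A matching saturating every left vertex exists, for instance a1→b1, a2→b2, a3→b4, a4→b7, a5→b8, a6→b5, a7→b3, a8→b6.
By Hall's marriage theorem, this means |N(S)| ≥ |S| for every subset S, so no violating subset exists.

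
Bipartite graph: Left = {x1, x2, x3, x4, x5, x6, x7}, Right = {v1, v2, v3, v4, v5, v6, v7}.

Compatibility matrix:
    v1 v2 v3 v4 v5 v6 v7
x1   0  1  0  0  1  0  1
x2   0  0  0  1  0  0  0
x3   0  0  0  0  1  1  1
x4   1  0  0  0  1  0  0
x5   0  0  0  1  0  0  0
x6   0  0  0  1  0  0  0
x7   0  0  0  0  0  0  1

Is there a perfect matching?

No

The set {x2, x5, x6} has only 1 neighbour ({v4}), so by Hall's theorem at most 5 of the 7 left vertices can be matched.
Hence no matching covers every left vertex.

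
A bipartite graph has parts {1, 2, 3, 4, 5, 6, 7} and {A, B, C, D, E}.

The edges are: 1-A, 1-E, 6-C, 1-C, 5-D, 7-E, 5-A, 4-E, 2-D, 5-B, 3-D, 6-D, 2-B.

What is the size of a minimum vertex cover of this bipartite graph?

{A, B, C, D, E} is a vertex cover of size 5: every edge has an endpoint in this set.
No smaller cover exists because 1–C, 2–B, 3–D, 4–E, 5–A is a matching of size 5, and a cover must include an endpoint of each of these disjoint edges (König's theorem).

5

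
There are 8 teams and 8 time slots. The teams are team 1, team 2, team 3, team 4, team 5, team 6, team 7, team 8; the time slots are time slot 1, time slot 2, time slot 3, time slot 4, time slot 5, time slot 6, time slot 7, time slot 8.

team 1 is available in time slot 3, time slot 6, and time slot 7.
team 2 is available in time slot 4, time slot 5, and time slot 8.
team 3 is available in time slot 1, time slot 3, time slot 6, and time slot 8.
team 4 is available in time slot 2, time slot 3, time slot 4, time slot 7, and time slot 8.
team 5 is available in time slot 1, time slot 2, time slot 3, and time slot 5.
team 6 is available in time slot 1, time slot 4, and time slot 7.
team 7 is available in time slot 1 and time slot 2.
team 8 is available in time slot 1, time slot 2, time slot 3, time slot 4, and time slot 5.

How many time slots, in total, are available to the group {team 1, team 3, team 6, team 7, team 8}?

8

The union of neighbours of {team 1, team 3, team 6, team 7, team 8} is {time slot 1, time slot 2, time slot 3, time slot 4, time slot 5, time slot 6, time slot 7, time slot 8}, which has 8 elements.
Since |N(S)| = 8 ≥ |S| = 5, Hall's condition holds for this subset.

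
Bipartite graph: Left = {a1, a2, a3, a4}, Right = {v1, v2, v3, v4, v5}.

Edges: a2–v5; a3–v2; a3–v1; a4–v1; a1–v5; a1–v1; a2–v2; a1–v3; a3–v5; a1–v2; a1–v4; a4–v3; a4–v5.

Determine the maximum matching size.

4

For example, pair a1–v3, a2–v5, a3–v2, a4–v1.
This saturates every left vertex, so 4 is the maximum.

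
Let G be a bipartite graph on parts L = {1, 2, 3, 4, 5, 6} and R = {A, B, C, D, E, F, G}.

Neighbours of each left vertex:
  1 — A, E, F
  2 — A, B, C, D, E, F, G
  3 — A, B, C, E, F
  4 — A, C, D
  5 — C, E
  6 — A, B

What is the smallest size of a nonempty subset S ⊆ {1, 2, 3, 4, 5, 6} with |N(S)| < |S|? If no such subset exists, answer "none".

A matching saturating every left vertex exists, for instance 1→F, 2→G, 3→A, 4→C, 5→E, 6→B.
By Hall's marriage theorem, this means |N(S)| ≥ |S| for every subset S, so no violating subset exists.

none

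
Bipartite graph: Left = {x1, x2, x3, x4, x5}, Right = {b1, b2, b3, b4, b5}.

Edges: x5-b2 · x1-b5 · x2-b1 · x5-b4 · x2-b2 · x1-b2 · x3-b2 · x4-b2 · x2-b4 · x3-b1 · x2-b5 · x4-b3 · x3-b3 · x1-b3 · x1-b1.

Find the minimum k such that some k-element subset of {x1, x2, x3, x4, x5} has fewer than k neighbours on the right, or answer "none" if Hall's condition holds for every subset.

A matching saturating every left vertex exists, for instance x1→b3, x2→b5, x3→b1, x4→b2, x5→b4.
By Hall's marriage theorem, this means |N(S)| ≥ |S| for every subset S, so no violating subset exists.

none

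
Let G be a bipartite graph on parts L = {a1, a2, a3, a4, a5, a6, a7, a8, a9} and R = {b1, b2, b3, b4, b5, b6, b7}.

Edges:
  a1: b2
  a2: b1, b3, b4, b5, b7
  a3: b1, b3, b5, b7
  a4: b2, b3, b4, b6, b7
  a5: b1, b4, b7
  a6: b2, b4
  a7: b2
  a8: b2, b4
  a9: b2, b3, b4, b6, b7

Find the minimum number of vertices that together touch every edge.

A maximum matching has 7 edges (e.g. a1–b2, a2–b5, a3–b3, a4–b6, a5–b1, a6–b4, a9–b7).
By König's theorem the minimum vertex cover has the same size. One such cover is {a2, a3, a4, a5, a9, b2, b4}.

7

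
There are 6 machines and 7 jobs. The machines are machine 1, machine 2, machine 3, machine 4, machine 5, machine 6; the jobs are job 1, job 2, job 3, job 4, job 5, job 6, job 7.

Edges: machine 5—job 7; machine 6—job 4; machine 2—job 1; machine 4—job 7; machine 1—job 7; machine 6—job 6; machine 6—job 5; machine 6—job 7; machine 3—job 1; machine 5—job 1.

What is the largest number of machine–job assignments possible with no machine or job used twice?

A valid assignment of size 3: machine 1–job 7, machine 2–job 1, machine 6–job 6.
The set {machine 1, machine 2, machine 3, machine 4, machine 5} has only 2 neighbours ({job 1, job 7}), so by Hall's theorem at most 3 of the 6 machines can be matched.

3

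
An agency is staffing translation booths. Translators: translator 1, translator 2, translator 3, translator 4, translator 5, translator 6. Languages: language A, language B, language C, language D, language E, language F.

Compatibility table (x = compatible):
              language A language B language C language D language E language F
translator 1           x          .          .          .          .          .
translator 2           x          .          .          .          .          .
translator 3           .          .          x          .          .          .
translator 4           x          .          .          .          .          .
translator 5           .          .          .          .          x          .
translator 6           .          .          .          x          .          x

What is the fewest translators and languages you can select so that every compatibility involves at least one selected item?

4

{translator 3, translator 5, translator 6, language A} is a vertex cover of size 4: every edge has an endpoint in this set.
No smaller cover exists because translator 1–language A, translator 3–language C, translator 5–language E, translator 6–language F is a matching of size 4, and a cover must include an endpoint of each of these disjoint edges (König's theorem).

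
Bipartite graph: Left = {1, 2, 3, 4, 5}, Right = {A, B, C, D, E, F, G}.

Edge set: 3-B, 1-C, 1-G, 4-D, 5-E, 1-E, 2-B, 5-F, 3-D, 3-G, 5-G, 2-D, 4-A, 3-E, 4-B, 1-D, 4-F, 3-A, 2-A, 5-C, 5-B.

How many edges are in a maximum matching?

5

A valid assignment of size 5: 1–E, 2–D, 3–A, 4–B, 5–G.
All 5 left vertices are matched, so no larger matching exists.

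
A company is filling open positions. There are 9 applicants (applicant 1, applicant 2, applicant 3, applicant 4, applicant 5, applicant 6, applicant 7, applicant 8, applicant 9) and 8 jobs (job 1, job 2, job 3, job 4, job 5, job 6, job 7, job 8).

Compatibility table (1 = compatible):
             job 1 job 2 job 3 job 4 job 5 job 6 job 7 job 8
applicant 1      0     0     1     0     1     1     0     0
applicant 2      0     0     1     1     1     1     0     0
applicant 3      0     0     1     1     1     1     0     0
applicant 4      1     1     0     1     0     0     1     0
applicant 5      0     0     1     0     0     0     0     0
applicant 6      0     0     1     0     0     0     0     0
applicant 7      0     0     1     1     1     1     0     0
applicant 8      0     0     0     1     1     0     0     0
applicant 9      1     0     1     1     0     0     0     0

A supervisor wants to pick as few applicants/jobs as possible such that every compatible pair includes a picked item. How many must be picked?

{applicant 4, applicant 9, job 3, job 4, job 5, job 6} is a vertex cover of size 6: every edge has an endpoint in this set.
No smaller cover exists because applicant 1–job 5, applicant 2–job 4, applicant 3–job 6, applicant 4–job 2, applicant 5–job 3, applicant 9–job 1 is a matching of size 6, and a cover must include an endpoint of each of these disjoint edges (König's theorem).

6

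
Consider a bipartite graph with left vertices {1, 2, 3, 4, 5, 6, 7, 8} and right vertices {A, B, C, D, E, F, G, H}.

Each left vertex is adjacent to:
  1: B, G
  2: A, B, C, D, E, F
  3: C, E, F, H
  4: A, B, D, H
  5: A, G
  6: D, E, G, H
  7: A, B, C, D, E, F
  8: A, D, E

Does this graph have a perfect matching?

Yes

A valid assignment of size 8: 1→B, 2→A, 3→C, 4→H, 5→G, 6→D, 7→F, 8→E.
All 8 left vertices are covered.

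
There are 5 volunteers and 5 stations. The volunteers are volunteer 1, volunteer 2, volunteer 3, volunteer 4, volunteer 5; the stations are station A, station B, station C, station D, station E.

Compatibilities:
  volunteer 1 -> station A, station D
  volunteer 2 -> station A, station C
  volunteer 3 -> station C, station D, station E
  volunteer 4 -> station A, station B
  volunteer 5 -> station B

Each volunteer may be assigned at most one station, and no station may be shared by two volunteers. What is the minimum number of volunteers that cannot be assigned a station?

0

A valid assignment of size 5: volunteer 1-station D, volunteer 2-station C, volunteer 3-station E, volunteer 4-station A, volunteer 5-station B.
This saturates every volunteer, so 5 is the maximum.
That matches 5 of the 5, leaving 0 unmatched; no matching can do better.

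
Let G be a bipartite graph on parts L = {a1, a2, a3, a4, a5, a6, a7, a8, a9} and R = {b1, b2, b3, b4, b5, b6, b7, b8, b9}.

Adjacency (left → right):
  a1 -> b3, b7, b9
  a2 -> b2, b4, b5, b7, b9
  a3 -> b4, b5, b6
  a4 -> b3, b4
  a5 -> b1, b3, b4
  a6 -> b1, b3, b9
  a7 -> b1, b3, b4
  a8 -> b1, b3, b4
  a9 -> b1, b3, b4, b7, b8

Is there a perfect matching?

The set {a4, a5, a7, a8} has only 3 neighbours ({b1, b3, b4}), so by Hall's theorem at most 8 of the 9 left vertices can be matched.
Hence no matching covers every left vertex.

No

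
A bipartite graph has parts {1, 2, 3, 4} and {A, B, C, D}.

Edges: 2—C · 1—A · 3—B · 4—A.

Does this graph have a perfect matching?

No

The set {1, 4} has only 1 neighbour ({A}), so by Hall's theorem at most 3 of the 4 left vertices can be matched.
Hence no matching covers every left vertex.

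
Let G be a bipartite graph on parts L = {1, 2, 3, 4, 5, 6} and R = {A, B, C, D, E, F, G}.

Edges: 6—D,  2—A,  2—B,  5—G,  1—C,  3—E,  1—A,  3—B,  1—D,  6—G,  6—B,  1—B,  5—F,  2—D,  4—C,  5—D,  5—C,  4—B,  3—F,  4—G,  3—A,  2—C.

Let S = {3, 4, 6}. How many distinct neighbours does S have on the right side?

The union of neighbours of {3, 4, 6} is {A, B, C, D, E, F, G}, which has 7 elements.
Since |N(S)| = 7 ≥ |S| = 3, Hall's condition holds for this subset.

7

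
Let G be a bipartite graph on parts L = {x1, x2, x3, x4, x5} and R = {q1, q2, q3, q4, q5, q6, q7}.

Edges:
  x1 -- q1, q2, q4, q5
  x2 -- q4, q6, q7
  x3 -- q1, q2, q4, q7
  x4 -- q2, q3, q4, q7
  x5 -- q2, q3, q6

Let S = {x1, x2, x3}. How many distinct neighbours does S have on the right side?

The union of neighbours of {x1, x2, x3} is {q1, q2, q4, q5, q6, q7}, which has 6 elements.
Since |N(S)| = 6 ≥ |S| = 3, Hall's condition holds for this subset.

6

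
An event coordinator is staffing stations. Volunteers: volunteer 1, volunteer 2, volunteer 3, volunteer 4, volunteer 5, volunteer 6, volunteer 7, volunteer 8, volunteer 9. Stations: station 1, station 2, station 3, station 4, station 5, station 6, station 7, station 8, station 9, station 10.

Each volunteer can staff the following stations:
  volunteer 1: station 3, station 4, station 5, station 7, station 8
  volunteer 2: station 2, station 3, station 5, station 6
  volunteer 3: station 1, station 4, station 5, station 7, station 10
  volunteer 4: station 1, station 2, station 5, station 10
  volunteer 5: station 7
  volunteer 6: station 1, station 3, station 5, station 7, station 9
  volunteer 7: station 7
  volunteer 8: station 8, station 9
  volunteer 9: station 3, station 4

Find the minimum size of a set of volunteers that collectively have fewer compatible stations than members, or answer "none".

2

Take S = {volunteer 5, volunteer 7}. Its neighbourhood is {station 7}, so |N(S)| = 1 < |S| = 2.
No single vertex violates Hall's condition since each has at least one neighbour, so 2 is the minimum.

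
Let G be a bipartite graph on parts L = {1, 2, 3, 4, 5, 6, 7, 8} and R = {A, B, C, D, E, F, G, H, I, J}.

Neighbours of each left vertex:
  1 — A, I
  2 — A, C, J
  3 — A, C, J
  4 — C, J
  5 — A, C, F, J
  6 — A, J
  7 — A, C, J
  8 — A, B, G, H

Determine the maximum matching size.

6

For example, pair 1-I, 2-A, 3-C, 4-J, 5-F, 8-B.
The set {2, 3, 4, 6, 7} has only 3 neighbours ({A, C, J}), so by Hall's theorem at most 6 of the 8 left vertices can be matched.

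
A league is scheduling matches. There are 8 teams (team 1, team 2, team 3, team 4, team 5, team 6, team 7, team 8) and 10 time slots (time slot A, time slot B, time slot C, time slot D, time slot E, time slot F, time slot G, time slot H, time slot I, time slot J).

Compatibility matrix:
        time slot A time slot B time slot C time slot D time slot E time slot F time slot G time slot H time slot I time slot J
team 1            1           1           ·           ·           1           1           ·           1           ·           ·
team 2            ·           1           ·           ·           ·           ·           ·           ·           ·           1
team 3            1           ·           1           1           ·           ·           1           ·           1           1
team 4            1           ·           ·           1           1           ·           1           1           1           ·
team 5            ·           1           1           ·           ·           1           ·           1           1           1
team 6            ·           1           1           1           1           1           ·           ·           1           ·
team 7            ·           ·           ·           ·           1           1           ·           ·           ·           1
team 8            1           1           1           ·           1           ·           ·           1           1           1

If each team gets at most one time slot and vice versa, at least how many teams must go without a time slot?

A valid assignment of size 8: team 1–time slot H, team 2–time slot B, team 3–time slot C, team 4–time slot G, team 5–time slot I, team 6–time slot E, team 7–time slot F, team 8–time slot J.
This saturates every team, so 8 is the maximum.
That matches 8 of the 8, leaving 0 unmatched; no matching can do better.

0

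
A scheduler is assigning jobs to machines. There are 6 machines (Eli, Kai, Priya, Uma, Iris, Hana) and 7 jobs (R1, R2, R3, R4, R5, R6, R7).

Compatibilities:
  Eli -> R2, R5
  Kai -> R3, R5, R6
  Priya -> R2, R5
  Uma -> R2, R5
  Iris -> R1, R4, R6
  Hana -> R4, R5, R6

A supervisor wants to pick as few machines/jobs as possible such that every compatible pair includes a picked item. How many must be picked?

5

A maximum matching has 5 edges (e.g. Eli–R2, Kai–R3, Priya–R5, Iris–R6, Hana–R4).
By König's theorem the minimum vertex cover has the same size. One such cover is {Kai, Iris, Hana, R2, R5}.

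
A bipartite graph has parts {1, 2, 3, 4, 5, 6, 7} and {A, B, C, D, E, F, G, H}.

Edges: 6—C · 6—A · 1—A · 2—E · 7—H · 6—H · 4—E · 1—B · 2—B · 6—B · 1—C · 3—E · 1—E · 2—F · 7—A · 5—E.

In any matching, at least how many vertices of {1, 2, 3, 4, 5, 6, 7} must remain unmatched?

2

A valid assignment of size 5: 1–C, 2–F, 3–E, 6–B, 7–H.
The set {3, 4, 5} has only 1 neighbour ({E}), so by Hall's theorem at most 5 of the 7 left vertices can be matched.
That matches 5 of the 7, leaving 2 unmatched; no matching can do better.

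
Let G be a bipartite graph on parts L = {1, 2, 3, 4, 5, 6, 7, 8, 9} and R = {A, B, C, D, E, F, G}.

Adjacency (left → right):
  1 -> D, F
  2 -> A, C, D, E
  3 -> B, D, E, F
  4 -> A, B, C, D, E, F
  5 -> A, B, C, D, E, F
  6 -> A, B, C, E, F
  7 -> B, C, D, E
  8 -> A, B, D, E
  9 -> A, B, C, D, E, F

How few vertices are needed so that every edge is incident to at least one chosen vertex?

6

{A, B, C, D, E, F} is a vertex cover of size 6: every edge has an endpoint in this set.
No smaller cover exists because 1–F, 2–C, 3–D, 4–B, 5–E, 6–A is a matching of size 6, and a cover must include an endpoint of each of these disjoint edges (König's theorem).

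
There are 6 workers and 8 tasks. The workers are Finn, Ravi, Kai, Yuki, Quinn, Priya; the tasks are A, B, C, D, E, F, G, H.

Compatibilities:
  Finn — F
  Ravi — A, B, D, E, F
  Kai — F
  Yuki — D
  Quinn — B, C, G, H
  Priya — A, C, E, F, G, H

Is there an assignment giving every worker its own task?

No

The set {Finn, Kai} has only 1 neighbour ({F}), so by Hall's theorem at most 5 of the 6 workers can be matched.
Hence no matching covers every worker.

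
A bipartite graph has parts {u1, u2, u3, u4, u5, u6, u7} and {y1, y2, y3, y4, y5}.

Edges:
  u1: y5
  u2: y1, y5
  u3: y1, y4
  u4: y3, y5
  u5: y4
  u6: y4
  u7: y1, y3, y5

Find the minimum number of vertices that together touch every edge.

4

A maximum matching has 4 edges (e.g. u1–y5, u2–y1, u3–y4, u4–y3).
By König's theorem the minimum vertex cover has the same size. One such cover is {y1, y3, y4, y5}.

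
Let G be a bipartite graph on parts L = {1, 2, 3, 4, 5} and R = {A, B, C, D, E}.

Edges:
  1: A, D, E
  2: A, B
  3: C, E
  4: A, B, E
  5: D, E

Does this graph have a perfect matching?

A valid assignment of size 5: 1-D, 2-A, 3-C, 4-B, 5-E.
All 5 left vertices are covered.

Yes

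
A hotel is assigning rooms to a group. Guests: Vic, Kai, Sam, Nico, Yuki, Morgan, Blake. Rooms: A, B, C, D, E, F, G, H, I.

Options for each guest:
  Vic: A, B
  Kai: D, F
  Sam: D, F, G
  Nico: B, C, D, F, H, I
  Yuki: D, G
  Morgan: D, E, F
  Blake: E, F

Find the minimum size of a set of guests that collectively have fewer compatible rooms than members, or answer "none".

Take S = {Kai, Sam, Yuki, Morgan, Blake}. Its neighbourhood is {D, E, F, G}, so |N(S)| = 4 < |S| = 5.
Every subset of size less than 5 has at least as many neighbours as members, so 5 is the minimum.

5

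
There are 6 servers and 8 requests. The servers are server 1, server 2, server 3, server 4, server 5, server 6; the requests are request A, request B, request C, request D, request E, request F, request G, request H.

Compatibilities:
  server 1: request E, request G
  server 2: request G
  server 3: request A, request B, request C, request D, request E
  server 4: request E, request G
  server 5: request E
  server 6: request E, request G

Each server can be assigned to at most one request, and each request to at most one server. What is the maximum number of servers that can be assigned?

3

For example, pair server 1→request E, server 2→request G, server 3→request C.
The set {server 1, server 2, server 4, server 5, server 6} has only 2 neighbours ({request E, request G}), so by Hall's theorem at most 3 of the 6 servers can be matched.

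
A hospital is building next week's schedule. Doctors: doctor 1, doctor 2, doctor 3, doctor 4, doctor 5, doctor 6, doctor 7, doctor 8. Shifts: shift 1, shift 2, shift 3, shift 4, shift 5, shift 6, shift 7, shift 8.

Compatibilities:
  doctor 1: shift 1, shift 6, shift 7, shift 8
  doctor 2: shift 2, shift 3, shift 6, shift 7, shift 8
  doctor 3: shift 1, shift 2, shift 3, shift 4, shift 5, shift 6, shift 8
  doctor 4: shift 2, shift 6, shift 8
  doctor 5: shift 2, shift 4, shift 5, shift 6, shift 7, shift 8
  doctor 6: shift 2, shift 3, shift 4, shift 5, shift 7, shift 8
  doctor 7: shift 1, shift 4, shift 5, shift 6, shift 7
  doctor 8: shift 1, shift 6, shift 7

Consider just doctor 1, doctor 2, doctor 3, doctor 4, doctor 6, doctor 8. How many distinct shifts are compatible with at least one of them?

8

The union of neighbours of {doctor 1, doctor 2, doctor 3, doctor 4, doctor 6, doctor 8} is {shift 1, shift 2, shift 3, shift 4, shift 5, shift 6, shift 7, shift 8}, which has 8 elements.
Since |N(S)| = 8 ≥ |S| = 6, Hall's condition holds for this subset.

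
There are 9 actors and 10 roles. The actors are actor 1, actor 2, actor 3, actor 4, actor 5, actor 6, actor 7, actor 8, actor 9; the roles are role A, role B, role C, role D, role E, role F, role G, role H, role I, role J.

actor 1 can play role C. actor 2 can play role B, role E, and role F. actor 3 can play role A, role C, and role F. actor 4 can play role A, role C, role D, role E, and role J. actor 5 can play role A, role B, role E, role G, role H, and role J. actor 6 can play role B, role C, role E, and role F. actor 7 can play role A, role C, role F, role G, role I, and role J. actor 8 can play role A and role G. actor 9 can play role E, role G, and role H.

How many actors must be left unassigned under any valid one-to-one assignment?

0

A valid assignment of size 9: actor 1–role C, actor 2–role B, actor 3–role F, actor 4–role J, actor 5–role H, actor 6–role E, actor 7–role I, actor 8–role A, actor 9–role G.
This saturates every actor, so 9 is the maximum.
That matches 9 of the 9, leaving 0 unmatched; no matching can do better.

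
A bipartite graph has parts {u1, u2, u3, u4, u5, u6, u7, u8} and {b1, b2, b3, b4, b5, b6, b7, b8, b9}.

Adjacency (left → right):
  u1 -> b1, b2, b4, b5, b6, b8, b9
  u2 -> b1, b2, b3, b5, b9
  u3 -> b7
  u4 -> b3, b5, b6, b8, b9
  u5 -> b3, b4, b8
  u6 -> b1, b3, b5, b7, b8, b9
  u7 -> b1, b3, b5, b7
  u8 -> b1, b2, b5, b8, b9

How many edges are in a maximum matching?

8

For example, pair u1-b5, u2-b2, u3-b7, u4-b8, u5-b4, u6-b9, u7-b3, u8-b1.
All 8 left vertices are matched, so no larger matching exists.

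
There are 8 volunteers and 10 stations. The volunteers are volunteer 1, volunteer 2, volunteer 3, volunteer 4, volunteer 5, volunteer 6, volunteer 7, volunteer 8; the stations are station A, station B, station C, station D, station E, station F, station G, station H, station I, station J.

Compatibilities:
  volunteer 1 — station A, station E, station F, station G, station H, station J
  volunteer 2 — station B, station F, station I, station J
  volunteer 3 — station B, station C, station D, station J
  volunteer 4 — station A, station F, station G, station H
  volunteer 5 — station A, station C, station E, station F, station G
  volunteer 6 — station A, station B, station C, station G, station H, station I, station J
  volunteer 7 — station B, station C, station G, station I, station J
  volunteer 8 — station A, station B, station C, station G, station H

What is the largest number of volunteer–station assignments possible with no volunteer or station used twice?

For example, pair volunteer 1–station G, volunteer 2–station F, volunteer 3–station D, volunteer 4–station A, volunteer 5–station C, volunteer 6–station I, volunteer 7–station J, volunteer 8–station B.
All 8 volunteers are matched, so no larger matching exists.

8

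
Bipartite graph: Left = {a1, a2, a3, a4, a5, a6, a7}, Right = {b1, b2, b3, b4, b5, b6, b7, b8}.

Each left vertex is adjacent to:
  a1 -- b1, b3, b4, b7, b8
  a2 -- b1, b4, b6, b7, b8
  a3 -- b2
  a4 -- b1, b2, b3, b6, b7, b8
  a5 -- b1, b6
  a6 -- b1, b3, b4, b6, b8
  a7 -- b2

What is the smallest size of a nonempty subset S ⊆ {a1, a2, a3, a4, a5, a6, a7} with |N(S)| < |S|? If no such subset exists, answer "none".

Take S = {a3, a7}. Its neighbourhood is {b2}, so |N(S)| = 1 < |S| = 2.
No single vertex violates Hall's condition since each has at least one neighbour, so 2 is the minimum.

2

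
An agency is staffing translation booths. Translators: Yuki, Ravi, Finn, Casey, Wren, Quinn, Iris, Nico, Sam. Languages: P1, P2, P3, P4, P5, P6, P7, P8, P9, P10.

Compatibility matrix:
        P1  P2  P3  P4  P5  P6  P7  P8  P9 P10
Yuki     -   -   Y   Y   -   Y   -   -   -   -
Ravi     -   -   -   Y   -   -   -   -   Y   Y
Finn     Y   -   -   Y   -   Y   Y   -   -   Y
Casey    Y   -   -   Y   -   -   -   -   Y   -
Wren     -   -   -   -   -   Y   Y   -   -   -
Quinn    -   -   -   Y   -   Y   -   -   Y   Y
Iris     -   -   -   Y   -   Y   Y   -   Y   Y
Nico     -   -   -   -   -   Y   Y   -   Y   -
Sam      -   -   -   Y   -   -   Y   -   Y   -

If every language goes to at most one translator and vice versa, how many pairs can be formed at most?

For example, pair Yuki→P3, Ravi→P4, Finn→P1, Casey→P9, Wren→P6, Quinn→P10, Iris→P7.
The set {Ravi, Finn, Casey, Wren, Quinn, Iris, Nico, Sam} has only 6 neighbours ({P1, P10, P4, P6, P7, P9}), so by Hall's theorem at most 7 of the 9 translators can be matched.

7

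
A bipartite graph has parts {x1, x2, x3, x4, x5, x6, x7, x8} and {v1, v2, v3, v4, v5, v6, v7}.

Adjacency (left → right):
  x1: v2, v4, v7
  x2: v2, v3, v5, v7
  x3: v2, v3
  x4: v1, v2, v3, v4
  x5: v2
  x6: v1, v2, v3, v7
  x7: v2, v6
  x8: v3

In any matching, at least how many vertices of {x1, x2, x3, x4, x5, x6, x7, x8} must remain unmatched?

One maximum matching: x1-v4, x2-v5, x3-v3, x4-v1, x5-v2, x6-v7, x7-v6.
The set {x3, x5, x8} has only 2 neighbours ({v2, v3}), so by Hall's theorem at most 7 of the 8 left vertices can be matched.
That matches 7 of the 8, leaving 1 unmatched; no matching can do better.

1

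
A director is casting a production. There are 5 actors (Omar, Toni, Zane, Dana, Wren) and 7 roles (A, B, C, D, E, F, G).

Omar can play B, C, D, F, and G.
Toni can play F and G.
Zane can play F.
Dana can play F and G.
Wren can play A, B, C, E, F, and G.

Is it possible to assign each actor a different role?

No

The set {Toni, Zane, Dana} has only 2 neighbours ({F, G}), so by Hall's theorem at most 4 of the 5 actors can be matched.
Hence no matching covers every actor.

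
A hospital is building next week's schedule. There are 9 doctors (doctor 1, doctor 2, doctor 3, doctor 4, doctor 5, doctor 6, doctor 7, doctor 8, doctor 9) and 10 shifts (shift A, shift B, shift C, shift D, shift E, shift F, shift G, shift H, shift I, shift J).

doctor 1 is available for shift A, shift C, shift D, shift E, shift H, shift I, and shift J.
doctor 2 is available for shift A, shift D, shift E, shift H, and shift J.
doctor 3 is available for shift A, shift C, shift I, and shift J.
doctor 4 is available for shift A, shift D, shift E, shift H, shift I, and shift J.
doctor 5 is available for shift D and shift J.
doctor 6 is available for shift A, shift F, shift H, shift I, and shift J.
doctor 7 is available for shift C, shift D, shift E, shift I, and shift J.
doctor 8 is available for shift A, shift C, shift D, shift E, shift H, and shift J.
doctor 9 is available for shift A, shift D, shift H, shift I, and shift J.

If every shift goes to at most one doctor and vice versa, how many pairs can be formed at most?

For example, pair doctor 1–shift A, doctor 2–shift E, doctor 3–shift C, doctor 4–shift H, doctor 5–shift D, doctor 6–shift F, doctor 7–shift I, doctor 8–shift J.
The set {doctor 1, doctor 2, doctor 3, doctor 4, doctor 5, doctor 7, doctor 8, doctor 9} has only 7 neighbours ({shift A, shift C, shift D, shift E, shift H, shift I, shift J}), so by Hall's theorem at most 8 of the 9 doctors can be matched.

8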